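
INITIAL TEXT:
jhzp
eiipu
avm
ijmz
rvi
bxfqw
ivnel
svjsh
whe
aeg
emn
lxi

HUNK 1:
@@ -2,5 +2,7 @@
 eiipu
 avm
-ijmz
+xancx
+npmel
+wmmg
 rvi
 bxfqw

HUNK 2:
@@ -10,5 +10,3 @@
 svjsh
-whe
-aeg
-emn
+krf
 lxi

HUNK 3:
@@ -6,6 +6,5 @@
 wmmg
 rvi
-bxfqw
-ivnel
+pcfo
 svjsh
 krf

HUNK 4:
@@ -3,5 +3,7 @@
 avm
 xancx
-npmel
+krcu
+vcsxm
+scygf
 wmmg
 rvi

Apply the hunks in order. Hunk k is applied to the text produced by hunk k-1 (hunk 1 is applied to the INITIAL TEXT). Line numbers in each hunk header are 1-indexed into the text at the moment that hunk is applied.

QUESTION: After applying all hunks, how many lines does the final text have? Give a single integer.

Hunk 1: at line 2 remove [ijmz] add [xancx,npmel,wmmg] -> 14 lines: jhzp eiipu avm xancx npmel wmmg rvi bxfqw ivnel svjsh whe aeg emn lxi
Hunk 2: at line 10 remove [whe,aeg,emn] add [krf] -> 12 lines: jhzp eiipu avm xancx npmel wmmg rvi bxfqw ivnel svjsh krf lxi
Hunk 3: at line 6 remove [bxfqw,ivnel] add [pcfo] -> 11 lines: jhzp eiipu avm xancx npmel wmmg rvi pcfo svjsh krf lxi
Hunk 4: at line 3 remove [npmel] add [krcu,vcsxm,scygf] -> 13 lines: jhzp eiipu avm xancx krcu vcsxm scygf wmmg rvi pcfo svjsh krf lxi
Final line count: 13

Answer: 13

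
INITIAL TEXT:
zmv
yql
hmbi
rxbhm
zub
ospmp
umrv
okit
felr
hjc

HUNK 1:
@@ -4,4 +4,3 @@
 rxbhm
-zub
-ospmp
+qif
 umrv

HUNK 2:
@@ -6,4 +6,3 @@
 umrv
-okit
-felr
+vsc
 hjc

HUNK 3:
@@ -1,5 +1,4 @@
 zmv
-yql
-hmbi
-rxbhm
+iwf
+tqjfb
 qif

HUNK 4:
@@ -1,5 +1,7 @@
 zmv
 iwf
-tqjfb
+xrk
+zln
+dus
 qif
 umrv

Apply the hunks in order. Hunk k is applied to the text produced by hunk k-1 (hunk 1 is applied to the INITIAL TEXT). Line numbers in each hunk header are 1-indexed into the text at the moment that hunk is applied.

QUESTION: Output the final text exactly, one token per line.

Answer: zmv
iwf
xrk
zln
dus
qif
umrv
vsc
hjc

Derivation:
Hunk 1: at line 4 remove [zub,ospmp] add [qif] -> 9 lines: zmv yql hmbi rxbhm qif umrv okit felr hjc
Hunk 2: at line 6 remove [okit,felr] add [vsc] -> 8 lines: zmv yql hmbi rxbhm qif umrv vsc hjc
Hunk 3: at line 1 remove [yql,hmbi,rxbhm] add [iwf,tqjfb] -> 7 lines: zmv iwf tqjfb qif umrv vsc hjc
Hunk 4: at line 1 remove [tqjfb] add [xrk,zln,dus] -> 9 lines: zmv iwf xrk zln dus qif umrv vsc hjc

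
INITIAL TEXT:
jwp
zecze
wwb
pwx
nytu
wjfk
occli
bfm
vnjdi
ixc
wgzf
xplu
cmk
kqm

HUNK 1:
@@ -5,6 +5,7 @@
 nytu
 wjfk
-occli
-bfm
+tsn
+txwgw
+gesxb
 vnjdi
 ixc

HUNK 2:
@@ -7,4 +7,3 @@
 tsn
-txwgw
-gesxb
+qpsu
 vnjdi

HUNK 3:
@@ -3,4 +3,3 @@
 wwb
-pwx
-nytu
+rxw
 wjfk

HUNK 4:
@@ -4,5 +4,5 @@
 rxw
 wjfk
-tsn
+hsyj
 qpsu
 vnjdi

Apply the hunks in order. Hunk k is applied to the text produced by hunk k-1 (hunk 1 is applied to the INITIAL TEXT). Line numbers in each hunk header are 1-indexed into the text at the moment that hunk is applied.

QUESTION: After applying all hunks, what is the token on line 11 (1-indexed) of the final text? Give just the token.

Answer: xplu

Derivation:
Hunk 1: at line 5 remove [occli,bfm] add [tsn,txwgw,gesxb] -> 15 lines: jwp zecze wwb pwx nytu wjfk tsn txwgw gesxb vnjdi ixc wgzf xplu cmk kqm
Hunk 2: at line 7 remove [txwgw,gesxb] add [qpsu] -> 14 lines: jwp zecze wwb pwx nytu wjfk tsn qpsu vnjdi ixc wgzf xplu cmk kqm
Hunk 3: at line 3 remove [pwx,nytu] add [rxw] -> 13 lines: jwp zecze wwb rxw wjfk tsn qpsu vnjdi ixc wgzf xplu cmk kqm
Hunk 4: at line 4 remove [tsn] add [hsyj] -> 13 lines: jwp zecze wwb rxw wjfk hsyj qpsu vnjdi ixc wgzf xplu cmk kqm
Final line 11: xplu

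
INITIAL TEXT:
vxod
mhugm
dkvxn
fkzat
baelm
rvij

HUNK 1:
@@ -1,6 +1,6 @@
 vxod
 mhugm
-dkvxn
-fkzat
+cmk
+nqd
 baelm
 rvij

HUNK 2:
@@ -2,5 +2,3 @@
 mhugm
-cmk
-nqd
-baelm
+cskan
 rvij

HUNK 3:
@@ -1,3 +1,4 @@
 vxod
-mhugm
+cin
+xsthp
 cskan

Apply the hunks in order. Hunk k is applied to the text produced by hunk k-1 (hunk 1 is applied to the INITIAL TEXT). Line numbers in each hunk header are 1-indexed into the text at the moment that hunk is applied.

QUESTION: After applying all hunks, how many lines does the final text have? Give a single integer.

Hunk 1: at line 1 remove [dkvxn,fkzat] add [cmk,nqd] -> 6 lines: vxod mhugm cmk nqd baelm rvij
Hunk 2: at line 2 remove [cmk,nqd,baelm] add [cskan] -> 4 lines: vxod mhugm cskan rvij
Hunk 3: at line 1 remove [mhugm] add [cin,xsthp] -> 5 lines: vxod cin xsthp cskan rvij
Final line count: 5

Answer: 5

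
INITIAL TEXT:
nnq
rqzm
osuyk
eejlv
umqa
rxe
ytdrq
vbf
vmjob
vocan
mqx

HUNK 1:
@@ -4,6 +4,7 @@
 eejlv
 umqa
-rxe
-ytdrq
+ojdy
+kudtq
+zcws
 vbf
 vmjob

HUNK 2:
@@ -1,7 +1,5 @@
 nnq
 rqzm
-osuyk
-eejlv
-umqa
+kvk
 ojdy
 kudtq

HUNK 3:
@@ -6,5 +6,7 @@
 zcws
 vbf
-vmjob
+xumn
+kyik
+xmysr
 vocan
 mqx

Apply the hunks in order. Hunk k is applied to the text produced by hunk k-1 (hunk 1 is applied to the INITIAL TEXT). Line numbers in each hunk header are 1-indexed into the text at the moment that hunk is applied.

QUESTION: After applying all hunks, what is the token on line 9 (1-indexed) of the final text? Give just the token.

Answer: kyik

Derivation:
Hunk 1: at line 4 remove [rxe,ytdrq] add [ojdy,kudtq,zcws] -> 12 lines: nnq rqzm osuyk eejlv umqa ojdy kudtq zcws vbf vmjob vocan mqx
Hunk 2: at line 1 remove [osuyk,eejlv,umqa] add [kvk] -> 10 lines: nnq rqzm kvk ojdy kudtq zcws vbf vmjob vocan mqx
Hunk 3: at line 6 remove [vmjob] add [xumn,kyik,xmysr] -> 12 lines: nnq rqzm kvk ojdy kudtq zcws vbf xumn kyik xmysr vocan mqx
Final line 9: kyik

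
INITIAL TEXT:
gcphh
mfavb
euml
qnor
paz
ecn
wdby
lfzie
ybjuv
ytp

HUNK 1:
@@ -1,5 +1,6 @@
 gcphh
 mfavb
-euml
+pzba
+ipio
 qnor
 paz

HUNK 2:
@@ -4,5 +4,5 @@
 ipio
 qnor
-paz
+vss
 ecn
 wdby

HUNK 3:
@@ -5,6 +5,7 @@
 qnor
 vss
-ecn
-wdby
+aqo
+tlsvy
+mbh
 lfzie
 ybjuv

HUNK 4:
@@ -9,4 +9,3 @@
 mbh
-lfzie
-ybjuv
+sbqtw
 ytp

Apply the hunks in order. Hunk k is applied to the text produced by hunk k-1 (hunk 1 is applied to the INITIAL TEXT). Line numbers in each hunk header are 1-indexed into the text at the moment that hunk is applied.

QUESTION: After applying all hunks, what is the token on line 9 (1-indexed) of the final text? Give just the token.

Answer: mbh

Derivation:
Hunk 1: at line 1 remove [euml] add [pzba,ipio] -> 11 lines: gcphh mfavb pzba ipio qnor paz ecn wdby lfzie ybjuv ytp
Hunk 2: at line 4 remove [paz] add [vss] -> 11 lines: gcphh mfavb pzba ipio qnor vss ecn wdby lfzie ybjuv ytp
Hunk 3: at line 5 remove [ecn,wdby] add [aqo,tlsvy,mbh] -> 12 lines: gcphh mfavb pzba ipio qnor vss aqo tlsvy mbh lfzie ybjuv ytp
Hunk 4: at line 9 remove [lfzie,ybjuv] add [sbqtw] -> 11 lines: gcphh mfavb pzba ipio qnor vss aqo tlsvy mbh sbqtw ytp
Final line 9: mbh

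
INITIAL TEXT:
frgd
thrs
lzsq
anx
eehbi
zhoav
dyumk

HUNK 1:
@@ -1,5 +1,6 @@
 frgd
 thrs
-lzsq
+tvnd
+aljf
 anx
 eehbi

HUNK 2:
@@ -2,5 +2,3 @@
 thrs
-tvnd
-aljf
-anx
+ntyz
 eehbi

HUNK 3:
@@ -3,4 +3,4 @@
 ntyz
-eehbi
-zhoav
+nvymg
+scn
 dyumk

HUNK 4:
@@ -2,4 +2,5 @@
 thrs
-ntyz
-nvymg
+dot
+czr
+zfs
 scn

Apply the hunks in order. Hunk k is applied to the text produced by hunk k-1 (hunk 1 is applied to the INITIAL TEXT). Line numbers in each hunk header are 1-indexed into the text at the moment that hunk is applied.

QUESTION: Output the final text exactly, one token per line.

Answer: frgd
thrs
dot
czr
zfs
scn
dyumk

Derivation:
Hunk 1: at line 1 remove [lzsq] add [tvnd,aljf] -> 8 lines: frgd thrs tvnd aljf anx eehbi zhoav dyumk
Hunk 2: at line 2 remove [tvnd,aljf,anx] add [ntyz] -> 6 lines: frgd thrs ntyz eehbi zhoav dyumk
Hunk 3: at line 3 remove [eehbi,zhoav] add [nvymg,scn] -> 6 lines: frgd thrs ntyz nvymg scn dyumk
Hunk 4: at line 2 remove [ntyz,nvymg] add [dot,czr,zfs] -> 7 lines: frgd thrs dot czr zfs scn dyumk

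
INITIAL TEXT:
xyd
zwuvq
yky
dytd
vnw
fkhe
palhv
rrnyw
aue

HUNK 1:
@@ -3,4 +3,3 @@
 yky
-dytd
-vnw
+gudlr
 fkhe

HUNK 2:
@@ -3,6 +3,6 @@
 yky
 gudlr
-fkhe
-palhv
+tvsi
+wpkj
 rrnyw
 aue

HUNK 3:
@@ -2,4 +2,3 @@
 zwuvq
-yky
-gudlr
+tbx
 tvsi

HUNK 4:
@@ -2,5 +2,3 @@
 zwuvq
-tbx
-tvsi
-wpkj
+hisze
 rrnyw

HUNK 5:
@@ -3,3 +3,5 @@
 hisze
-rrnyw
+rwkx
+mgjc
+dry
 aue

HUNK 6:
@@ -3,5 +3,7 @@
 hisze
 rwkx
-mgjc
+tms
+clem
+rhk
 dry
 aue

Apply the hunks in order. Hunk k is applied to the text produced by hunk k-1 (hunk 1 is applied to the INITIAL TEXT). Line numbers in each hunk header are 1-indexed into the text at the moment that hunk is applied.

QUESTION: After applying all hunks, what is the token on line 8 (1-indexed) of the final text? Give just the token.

Hunk 1: at line 3 remove [dytd,vnw] add [gudlr] -> 8 lines: xyd zwuvq yky gudlr fkhe palhv rrnyw aue
Hunk 2: at line 3 remove [fkhe,palhv] add [tvsi,wpkj] -> 8 lines: xyd zwuvq yky gudlr tvsi wpkj rrnyw aue
Hunk 3: at line 2 remove [yky,gudlr] add [tbx] -> 7 lines: xyd zwuvq tbx tvsi wpkj rrnyw aue
Hunk 4: at line 2 remove [tbx,tvsi,wpkj] add [hisze] -> 5 lines: xyd zwuvq hisze rrnyw aue
Hunk 5: at line 3 remove [rrnyw] add [rwkx,mgjc,dry] -> 7 lines: xyd zwuvq hisze rwkx mgjc dry aue
Hunk 6: at line 3 remove [mgjc] add [tms,clem,rhk] -> 9 lines: xyd zwuvq hisze rwkx tms clem rhk dry aue
Final line 8: dry

Answer: dry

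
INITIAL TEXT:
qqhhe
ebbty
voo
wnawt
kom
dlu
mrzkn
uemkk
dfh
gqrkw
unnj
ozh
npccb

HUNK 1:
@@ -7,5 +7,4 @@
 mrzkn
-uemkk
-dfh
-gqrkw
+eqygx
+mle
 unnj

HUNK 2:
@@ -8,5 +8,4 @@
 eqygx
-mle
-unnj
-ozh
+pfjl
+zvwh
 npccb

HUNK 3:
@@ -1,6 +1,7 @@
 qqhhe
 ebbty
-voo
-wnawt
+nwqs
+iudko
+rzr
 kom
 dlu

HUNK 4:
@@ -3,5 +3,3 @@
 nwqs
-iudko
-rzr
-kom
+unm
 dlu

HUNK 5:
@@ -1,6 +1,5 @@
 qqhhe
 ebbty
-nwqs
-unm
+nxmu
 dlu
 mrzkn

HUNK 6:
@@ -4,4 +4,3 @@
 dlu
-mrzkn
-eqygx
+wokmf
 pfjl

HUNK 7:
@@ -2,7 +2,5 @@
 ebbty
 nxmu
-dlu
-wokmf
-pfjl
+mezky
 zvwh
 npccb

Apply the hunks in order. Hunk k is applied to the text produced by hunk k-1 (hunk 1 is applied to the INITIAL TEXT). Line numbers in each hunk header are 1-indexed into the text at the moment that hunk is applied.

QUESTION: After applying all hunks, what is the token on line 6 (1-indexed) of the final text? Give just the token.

Answer: npccb

Derivation:
Hunk 1: at line 7 remove [uemkk,dfh,gqrkw] add [eqygx,mle] -> 12 lines: qqhhe ebbty voo wnawt kom dlu mrzkn eqygx mle unnj ozh npccb
Hunk 2: at line 8 remove [mle,unnj,ozh] add [pfjl,zvwh] -> 11 lines: qqhhe ebbty voo wnawt kom dlu mrzkn eqygx pfjl zvwh npccb
Hunk 3: at line 1 remove [voo,wnawt] add [nwqs,iudko,rzr] -> 12 lines: qqhhe ebbty nwqs iudko rzr kom dlu mrzkn eqygx pfjl zvwh npccb
Hunk 4: at line 3 remove [iudko,rzr,kom] add [unm] -> 10 lines: qqhhe ebbty nwqs unm dlu mrzkn eqygx pfjl zvwh npccb
Hunk 5: at line 1 remove [nwqs,unm] add [nxmu] -> 9 lines: qqhhe ebbty nxmu dlu mrzkn eqygx pfjl zvwh npccb
Hunk 6: at line 4 remove [mrzkn,eqygx] add [wokmf] -> 8 lines: qqhhe ebbty nxmu dlu wokmf pfjl zvwh npccb
Hunk 7: at line 2 remove [dlu,wokmf,pfjl] add [mezky] -> 6 lines: qqhhe ebbty nxmu mezky zvwh npccb
Final line 6: npccb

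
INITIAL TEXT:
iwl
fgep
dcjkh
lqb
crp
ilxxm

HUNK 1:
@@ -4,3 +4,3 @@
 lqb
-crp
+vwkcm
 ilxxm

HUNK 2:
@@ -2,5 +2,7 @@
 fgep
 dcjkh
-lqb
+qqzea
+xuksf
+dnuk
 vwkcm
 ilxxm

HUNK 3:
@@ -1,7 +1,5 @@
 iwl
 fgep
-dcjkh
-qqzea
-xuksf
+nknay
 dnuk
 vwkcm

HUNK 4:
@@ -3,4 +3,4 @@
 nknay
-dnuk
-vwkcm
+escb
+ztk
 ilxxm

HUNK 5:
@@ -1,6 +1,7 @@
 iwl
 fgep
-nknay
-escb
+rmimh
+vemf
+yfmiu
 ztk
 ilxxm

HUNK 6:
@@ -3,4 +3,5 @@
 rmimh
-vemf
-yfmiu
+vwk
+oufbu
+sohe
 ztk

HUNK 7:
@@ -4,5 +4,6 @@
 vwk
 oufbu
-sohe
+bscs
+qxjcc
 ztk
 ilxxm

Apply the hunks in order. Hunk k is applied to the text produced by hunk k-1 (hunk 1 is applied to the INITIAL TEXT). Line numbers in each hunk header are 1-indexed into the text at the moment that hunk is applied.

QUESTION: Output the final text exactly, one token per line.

Answer: iwl
fgep
rmimh
vwk
oufbu
bscs
qxjcc
ztk
ilxxm

Derivation:
Hunk 1: at line 4 remove [crp] add [vwkcm] -> 6 lines: iwl fgep dcjkh lqb vwkcm ilxxm
Hunk 2: at line 2 remove [lqb] add [qqzea,xuksf,dnuk] -> 8 lines: iwl fgep dcjkh qqzea xuksf dnuk vwkcm ilxxm
Hunk 3: at line 1 remove [dcjkh,qqzea,xuksf] add [nknay] -> 6 lines: iwl fgep nknay dnuk vwkcm ilxxm
Hunk 4: at line 3 remove [dnuk,vwkcm] add [escb,ztk] -> 6 lines: iwl fgep nknay escb ztk ilxxm
Hunk 5: at line 1 remove [nknay,escb] add [rmimh,vemf,yfmiu] -> 7 lines: iwl fgep rmimh vemf yfmiu ztk ilxxm
Hunk 6: at line 3 remove [vemf,yfmiu] add [vwk,oufbu,sohe] -> 8 lines: iwl fgep rmimh vwk oufbu sohe ztk ilxxm
Hunk 7: at line 4 remove [sohe] add [bscs,qxjcc] -> 9 lines: iwl fgep rmimh vwk oufbu bscs qxjcc ztk ilxxm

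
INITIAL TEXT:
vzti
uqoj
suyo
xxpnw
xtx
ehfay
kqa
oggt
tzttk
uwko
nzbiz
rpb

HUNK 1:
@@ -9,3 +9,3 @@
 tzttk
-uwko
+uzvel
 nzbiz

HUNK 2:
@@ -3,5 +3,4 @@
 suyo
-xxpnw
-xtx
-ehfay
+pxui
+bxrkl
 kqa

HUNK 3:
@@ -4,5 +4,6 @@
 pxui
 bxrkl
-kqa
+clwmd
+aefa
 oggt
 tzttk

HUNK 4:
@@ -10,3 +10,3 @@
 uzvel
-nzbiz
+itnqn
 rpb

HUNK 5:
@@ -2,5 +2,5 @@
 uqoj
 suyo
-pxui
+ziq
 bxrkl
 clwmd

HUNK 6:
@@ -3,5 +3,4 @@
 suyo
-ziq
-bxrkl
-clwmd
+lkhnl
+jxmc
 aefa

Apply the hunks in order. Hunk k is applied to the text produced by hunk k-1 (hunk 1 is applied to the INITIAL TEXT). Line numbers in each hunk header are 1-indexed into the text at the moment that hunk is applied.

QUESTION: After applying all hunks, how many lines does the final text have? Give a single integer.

Hunk 1: at line 9 remove [uwko] add [uzvel] -> 12 lines: vzti uqoj suyo xxpnw xtx ehfay kqa oggt tzttk uzvel nzbiz rpb
Hunk 2: at line 3 remove [xxpnw,xtx,ehfay] add [pxui,bxrkl] -> 11 lines: vzti uqoj suyo pxui bxrkl kqa oggt tzttk uzvel nzbiz rpb
Hunk 3: at line 4 remove [kqa] add [clwmd,aefa] -> 12 lines: vzti uqoj suyo pxui bxrkl clwmd aefa oggt tzttk uzvel nzbiz rpb
Hunk 4: at line 10 remove [nzbiz] add [itnqn] -> 12 lines: vzti uqoj suyo pxui bxrkl clwmd aefa oggt tzttk uzvel itnqn rpb
Hunk 5: at line 2 remove [pxui] add [ziq] -> 12 lines: vzti uqoj suyo ziq bxrkl clwmd aefa oggt tzttk uzvel itnqn rpb
Hunk 6: at line 3 remove [ziq,bxrkl,clwmd] add [lkhnl,jxmc] -> 11 lines: vzti uqoj suyo lkhnl jxmc aefa oggt tzttk uzvel itnqn rpb
Final line count: 11

Answer: 11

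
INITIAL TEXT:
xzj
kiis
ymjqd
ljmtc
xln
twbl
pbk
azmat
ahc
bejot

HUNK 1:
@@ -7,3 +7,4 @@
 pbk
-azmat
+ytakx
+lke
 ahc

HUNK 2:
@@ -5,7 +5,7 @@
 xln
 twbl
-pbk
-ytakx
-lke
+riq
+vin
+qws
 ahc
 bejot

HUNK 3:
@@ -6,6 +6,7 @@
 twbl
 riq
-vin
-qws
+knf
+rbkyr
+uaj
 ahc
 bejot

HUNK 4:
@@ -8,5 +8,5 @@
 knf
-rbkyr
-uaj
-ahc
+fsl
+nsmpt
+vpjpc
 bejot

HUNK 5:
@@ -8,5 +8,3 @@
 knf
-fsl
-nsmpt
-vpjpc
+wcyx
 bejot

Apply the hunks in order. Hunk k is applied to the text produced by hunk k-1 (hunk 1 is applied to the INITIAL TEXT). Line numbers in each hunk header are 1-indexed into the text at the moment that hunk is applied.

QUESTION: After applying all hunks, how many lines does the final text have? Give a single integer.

Hunk 1: at line 7 remove [azmat] add [ytakx,lke] -> 11 lines: xzj kiis ymjqd ljmtc xln twbl pbk ytakx lke ahc bejot
Hunk 2: at line 5 remove [pbk,ytakx,lke] add [riq,vin,qws] -> 11 lines: xzj kiis ymjqd ljmtc xln twbl riq vin qws ahc bejot
Hunk 3: at line 6 remove [vin,qws] add [knf,rbkyr,uaj] -> 12 lines: xzj kiis ymjqd ljmtc xln twbl riq knf rbkyr uaj ahc bejot
Hunk 4: at line 8 remove [rbkyr,uaj,ahc] add [fsl,nsmpt,vpjpc] -> 12 lines: xzj kiis ymjqd ljmtc xln twbl riq knf fsl nsmpt vpjpc bejot
Hunk 5: at line 8 remove [fsl,nsmpt,vpjpc] add [wcyx] -> 10 lines: xzj kiis ymjqd ljmtc xln twbl riq knf wcyx bejot
Final line count: 10

Answer: 10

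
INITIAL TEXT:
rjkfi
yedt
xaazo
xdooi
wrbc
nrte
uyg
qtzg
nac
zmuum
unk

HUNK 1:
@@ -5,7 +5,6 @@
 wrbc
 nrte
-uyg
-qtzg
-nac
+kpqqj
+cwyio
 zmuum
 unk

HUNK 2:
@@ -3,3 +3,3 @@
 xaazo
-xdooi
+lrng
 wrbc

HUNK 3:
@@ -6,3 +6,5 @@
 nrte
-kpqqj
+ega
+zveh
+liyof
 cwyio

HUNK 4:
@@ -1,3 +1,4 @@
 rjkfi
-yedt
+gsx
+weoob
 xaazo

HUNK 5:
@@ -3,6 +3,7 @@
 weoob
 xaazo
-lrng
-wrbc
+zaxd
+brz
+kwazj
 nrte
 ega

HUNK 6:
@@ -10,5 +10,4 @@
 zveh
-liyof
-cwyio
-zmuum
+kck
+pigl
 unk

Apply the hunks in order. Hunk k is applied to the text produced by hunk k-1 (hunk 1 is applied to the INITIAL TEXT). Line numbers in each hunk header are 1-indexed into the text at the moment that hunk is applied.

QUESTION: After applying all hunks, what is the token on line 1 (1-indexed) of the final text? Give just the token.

Answer: rjkfi

Derivation:
Hunk 1: at line 5 remove [uyg,qtzg,nac] add [kpqqj,cwyio] -> 10 lines: rjkfi yedt xaazo xdooi wrbc nrte kpqqj cwyio zmuum unk
Hunk 2: at line 3 remove [xdooi] add [lrng] -> 10 lines: rjkfi yedt xaazo lrng wrbc nrte kpqqj cwyio zmuum unk
Hunk 3: at line 6 remove [kpqqj] add [ega,zveh,liyof] -> 12 lines: rjkfi yedt xaazo lrng wrbc nrte ega zveh liyof cwyio zmuum unk
Hunk 4: at line 1 remove [yedt] add [gsx,weoob] -> 13 lines: rjkfi gsx weoob xaazo lrng wrbc nrte ega zveh liyof cwyio zmuum unk
Hunk 5: at line 3 remove [lrng,wrbc] add [zaxd,brz,kwazj] -> 14 lines: rjkfi gsx weoob xaazo zaxd brz kwazj nrte ega zveh liyof cwyio zmuum unk
Hunk 6: at line 10 remove [liyof,cwyio,zmuum] add [kck,pigl] -> 13 lines: rjkfi gsx weoob xaazo zaxd brz kwazj nrte ega zveh kck pigl unk
Final line 1: rjkfi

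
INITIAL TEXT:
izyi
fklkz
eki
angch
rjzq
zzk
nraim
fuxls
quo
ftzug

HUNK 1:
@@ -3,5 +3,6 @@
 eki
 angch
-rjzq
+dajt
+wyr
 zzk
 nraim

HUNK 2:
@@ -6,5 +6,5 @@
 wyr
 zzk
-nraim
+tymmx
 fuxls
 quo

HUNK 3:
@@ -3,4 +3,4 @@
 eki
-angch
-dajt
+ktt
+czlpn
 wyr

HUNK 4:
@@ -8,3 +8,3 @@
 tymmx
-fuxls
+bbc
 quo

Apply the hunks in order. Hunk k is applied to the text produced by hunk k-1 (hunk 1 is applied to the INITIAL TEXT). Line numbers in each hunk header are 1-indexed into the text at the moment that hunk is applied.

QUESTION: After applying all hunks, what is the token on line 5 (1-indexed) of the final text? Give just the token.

Answer: czlpn

Derivation:
Hunk 1: at line 3 remove [rjzq] add [dajt,wyr] -> 11 lines: izyi fklkz eki angch dajt wyr zzk nraim fuxls quo ftzug
Hunk 2: at line 6 remove [nraim] add [tymmx] -> 11 lines: izyi fklkz eki angch dajt wyr zzk tymmx fuxls quo ftzug
Hunk 3: at line 3 remove [angch,dajt] add [ktt,czlpn] -> 11 lines: izyi fklkz eki ktt czlpn wyr zzk tymmx fuxls quo ftzug
Hunk 4: at line 8 remove [fuxls] add [bbc] -> 11 lines: izyi fklkz eki ktt czlpn wyr zzk tymmx bbc quo ftzug
Final line 5: czlpn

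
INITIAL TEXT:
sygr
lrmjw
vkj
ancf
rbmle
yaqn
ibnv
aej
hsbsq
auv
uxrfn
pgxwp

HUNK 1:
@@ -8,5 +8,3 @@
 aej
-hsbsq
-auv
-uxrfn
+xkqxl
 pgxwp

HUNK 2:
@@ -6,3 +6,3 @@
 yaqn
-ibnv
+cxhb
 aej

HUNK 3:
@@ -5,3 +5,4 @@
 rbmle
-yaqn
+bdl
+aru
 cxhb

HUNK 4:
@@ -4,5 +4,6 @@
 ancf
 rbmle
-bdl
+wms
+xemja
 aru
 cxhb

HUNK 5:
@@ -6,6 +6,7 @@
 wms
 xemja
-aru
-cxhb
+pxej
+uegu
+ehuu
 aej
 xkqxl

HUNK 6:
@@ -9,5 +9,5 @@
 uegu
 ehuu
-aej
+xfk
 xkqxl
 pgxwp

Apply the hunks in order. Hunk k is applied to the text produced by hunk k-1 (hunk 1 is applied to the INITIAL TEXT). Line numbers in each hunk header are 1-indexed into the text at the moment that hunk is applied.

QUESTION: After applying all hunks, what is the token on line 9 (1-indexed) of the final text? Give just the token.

Hunk 1: at line 8 remove [hsbsq,auv,uxrfn] add [xkqxl] -> 10 lines: sygr lrmjw vkj ancf rbmle yaqn ibnv aej xkqxl pgxwp
Hunk 2: at line 6 remove [ibnv] add [cxhb] -> 10 lines: sygr lrmjw vkj ancf rbmle yaqn cxhb aej xkqxl pgxwp
Hunk 3: at line 5 remove [yaqn] add [bdl,aru] -> 11 lines: sygr lrmjw vkj ancf rbmle bdl aru cxhb aej xkqxl pgxwp
Hunk 4: at line 4 remove [bdl] add [wms,xemja] -> 12 lines: sygr lrmjw vkj ancf rbmle wms xemja aru cxhb aej xkqxl pgxwp
Hunk 5: at line 6 remove [aru,cxhb] add [pxej,uegu,ehuu] -> 13 lines: sygr lrmjw vkj ancf rbmle wms xemja pxej uegu ehuu aej xkqxl pgxwp
Hunk 6: at line 9 remove [aej] add [xfk] -> 13 lines: sygr lrmjw vkj ancf rbmle wms xemja pxej uegu ehuu xfk xkqxl pgxwp
Final line 9: uegu

Answer: uegu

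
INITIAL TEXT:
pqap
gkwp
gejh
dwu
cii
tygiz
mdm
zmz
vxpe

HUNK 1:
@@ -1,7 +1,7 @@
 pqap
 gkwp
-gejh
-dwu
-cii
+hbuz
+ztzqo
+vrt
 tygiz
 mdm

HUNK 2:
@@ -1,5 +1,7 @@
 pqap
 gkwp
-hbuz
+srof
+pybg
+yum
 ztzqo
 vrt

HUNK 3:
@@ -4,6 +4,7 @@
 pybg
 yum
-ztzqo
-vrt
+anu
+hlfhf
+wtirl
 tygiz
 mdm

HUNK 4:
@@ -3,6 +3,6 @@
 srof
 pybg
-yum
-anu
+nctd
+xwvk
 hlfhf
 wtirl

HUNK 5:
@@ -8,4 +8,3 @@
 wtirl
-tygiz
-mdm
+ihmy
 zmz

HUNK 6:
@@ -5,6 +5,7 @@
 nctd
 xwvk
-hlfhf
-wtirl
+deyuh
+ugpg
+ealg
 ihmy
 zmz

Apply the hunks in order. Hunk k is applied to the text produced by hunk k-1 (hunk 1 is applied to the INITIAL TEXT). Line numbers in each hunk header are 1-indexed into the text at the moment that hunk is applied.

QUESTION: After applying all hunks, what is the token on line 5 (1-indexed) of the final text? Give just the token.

Hunk 1: at line 1 remove [gejh,dwu,cii] add [hbuz,ztzqo,vrt] -> 9 lines: pqap gkwp hbuz ztzqo vrt tygiz mdm zmz vxpe
Hunk 2: at line 1 remove [hbuz] add [srof,pybg,yum] -> 11 lines: pqap gkwp srof pybg yum ztzqo vrt tygiz mdm zmz vxpe
Hunk 3: at line 4 remove [ztzqo,vrt] add [anu,hlfhf,wtirl] -> 12 lines: pqap gkwp srof pybg yum anu hlfhf wtirl tygiz mdm zmz vxpe
Hunk 4: at line 3 remove [yum,anu] add [nctd,xwvk] -> 12 lines: pqap gkwp srof pybg nctd xwvk hlfhf wtirl tygiz mdm zmz vxpe
Hunk 5: at line 8 remove [tygiz,mdm] add [ihmy] -> 11 lines: pqap gkwp srof pybg nctd xwvk hlfhf wtirl ihmy zmz vxpe
Hunk 6: at line 5 remove [hlfhf,wtirl] add [deyuh,ugpg,ealg] -> 12 lines: pqap gkwp srof pybg nctd xwvk deyuh ugpg ealg ihmy zmz vxpe
Final line 5: nctd

Answer: nctd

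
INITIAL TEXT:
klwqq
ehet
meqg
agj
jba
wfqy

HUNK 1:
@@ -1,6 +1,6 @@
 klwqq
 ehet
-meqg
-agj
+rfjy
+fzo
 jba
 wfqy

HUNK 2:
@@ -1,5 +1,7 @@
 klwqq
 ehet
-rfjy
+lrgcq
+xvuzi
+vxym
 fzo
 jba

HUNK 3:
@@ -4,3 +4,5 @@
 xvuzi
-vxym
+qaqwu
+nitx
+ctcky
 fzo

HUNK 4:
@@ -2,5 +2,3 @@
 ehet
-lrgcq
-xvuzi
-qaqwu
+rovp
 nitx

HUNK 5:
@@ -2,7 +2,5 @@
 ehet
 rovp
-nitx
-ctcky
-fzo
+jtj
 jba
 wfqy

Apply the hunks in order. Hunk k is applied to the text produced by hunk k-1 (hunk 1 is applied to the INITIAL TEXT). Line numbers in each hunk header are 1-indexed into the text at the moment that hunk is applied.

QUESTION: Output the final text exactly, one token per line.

Hunk 1: at line 1 remove [meqg,agj] add [rfjy,fzo] -> 6 lines: klwqq ehet rfjy fzo jba wfqy
Hunk 2: at line 1 remove [rfjy] add [lrgcq,xvuzi,vxym] -> 8 lines: klwqq ehet lrgcq xvuzi vxym fzo jba wfqy
Hunk 3: at line 4 remove [vxym] add [qaqwu,nitx,ctcky] -> 10 lines: klwqq ehet lrgcq xvuzi qaqwu nitx ctcky fzo jba wfqy
Hunk 4: at line 2 remove [lrgcq,xvuzi,qaqwu] add [rovp] -> 8 lines: klwqq ehet rovp nitx ctcky fzo jba wfqy
Hunk 5: at line 2 remove [nitx,ctcky,fzo] add [jtj] -> 6 lines: klwqq ehet rovp jtj jba wfqy

Answer: klwqq
ehet
rovp
jtj
jba
wfqy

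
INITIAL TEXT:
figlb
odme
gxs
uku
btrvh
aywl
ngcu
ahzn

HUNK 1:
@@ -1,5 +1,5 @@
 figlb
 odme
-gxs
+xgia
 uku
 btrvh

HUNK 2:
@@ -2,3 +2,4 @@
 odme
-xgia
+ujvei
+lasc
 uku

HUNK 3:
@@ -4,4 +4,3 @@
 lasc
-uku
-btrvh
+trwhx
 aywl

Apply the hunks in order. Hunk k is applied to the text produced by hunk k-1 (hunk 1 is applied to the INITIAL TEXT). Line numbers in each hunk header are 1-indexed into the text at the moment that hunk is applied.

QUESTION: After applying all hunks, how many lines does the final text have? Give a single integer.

Answer: 8

Derivation:
Hunk 1: at line 1 remove [gxs] add [xgia] -> 8 lines: figlb odme xgia uku btrvh aywl ngcu ahzn
Hunk 2: at line 2 remove [xgia] add [ujvei,lasc] -> 9 lines: figlb odme ujvei lasc uku btrvh aywl ngcu ahzn
Hunk 3: at line 4 remove [uku,btrvh] add [trwhx] -> 8 lines: figlb odme ujvei lasc trwhx aywl ngcu ahzn
Final line count: 8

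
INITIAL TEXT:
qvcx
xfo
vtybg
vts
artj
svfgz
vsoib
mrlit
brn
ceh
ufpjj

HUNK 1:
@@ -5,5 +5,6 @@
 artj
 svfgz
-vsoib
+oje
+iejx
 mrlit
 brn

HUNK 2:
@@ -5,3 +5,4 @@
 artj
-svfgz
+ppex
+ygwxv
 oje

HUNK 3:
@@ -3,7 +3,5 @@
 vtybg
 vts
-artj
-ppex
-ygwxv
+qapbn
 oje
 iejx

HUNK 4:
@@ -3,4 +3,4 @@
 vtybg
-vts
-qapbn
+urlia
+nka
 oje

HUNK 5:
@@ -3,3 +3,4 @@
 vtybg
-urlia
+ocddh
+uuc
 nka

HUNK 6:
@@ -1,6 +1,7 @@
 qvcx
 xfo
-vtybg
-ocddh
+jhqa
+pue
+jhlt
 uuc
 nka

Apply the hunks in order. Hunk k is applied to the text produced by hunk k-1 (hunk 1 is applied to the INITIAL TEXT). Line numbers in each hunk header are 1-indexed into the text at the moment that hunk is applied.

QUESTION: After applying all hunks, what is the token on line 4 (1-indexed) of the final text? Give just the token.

Answer: pue

Derivation:
Hunk 1: at line 5 remove [vsoib] add [oje,iejx] -> 12 lines: qvcx xfo vtybg vts artj svfgz oje iejx mrlit brn ceh ufpjj
Hunk 2: at line 5 remove [svfgz] add [ppex,ygwxv] -> 13 lines: qvcx xfo vtybg vts artj ppex ygwxv oje iejx mrlit brn ceh ufpjj
Hunk 3: at line 3 remove [artj,ppex,ygwxv] add [qapbn] -> 11 lines: qvcx xfo vtybg vts qapbn oje iejx mrlit brn ceh ufpjj
Hunk 4: at line 3 remove [vts,qapbn] add [urlia,nka] -> 11 lines: qvcx xfo vtybg urlia nka oje iejx mrlit brn ceh ufpjj
Hunk 5: at line 3 remove [urlia] add [ocddh,uuc] -> 12 lines: qvcx xfo vtybg ocddh uuc nka oje iejx mrlit brn ceh ufpjj
Hunk 6: at line 1 remove [vtybg,ocddh] add [jhqa,pue,jhlt] -> 13 lines: qvcx xfo jhqa pue jhlt uuc nka oje iejx mrlit brn ceh ufpjj
Final line 4: pue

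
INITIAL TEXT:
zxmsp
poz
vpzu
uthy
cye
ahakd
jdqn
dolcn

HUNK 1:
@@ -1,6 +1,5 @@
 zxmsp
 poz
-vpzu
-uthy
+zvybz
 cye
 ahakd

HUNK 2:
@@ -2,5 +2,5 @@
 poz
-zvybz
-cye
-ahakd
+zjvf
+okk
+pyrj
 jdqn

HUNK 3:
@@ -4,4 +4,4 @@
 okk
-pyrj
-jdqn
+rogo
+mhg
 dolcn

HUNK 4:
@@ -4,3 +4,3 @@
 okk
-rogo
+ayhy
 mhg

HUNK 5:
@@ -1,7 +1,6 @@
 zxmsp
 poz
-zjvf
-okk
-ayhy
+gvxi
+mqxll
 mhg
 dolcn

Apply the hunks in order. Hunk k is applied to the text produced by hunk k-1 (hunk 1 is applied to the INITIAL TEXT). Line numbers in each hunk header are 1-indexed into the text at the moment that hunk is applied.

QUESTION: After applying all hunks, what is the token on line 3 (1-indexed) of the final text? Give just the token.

Hunk 1: at line 1 remove [vpzu,uthy] add [zvybz] -> 7 lines: zxmsp poz zvybz cye ahakd jdqn dolcn
Hunk 2: at line 2 remove [zvybz,cye,ahakd] add [zjvf,okk,pyrj] -> 7 lines: zxmsp poz zjvf okk pyrj jdqn dolcn
Hunk 3: at line 4 remove [pyrj,jdqn] add [rogo,mhg] -> 7 lines: zxmsp poz zjvf okk rogo mhg dolcn
Hunk 4: at line 4 remove [rogo] add [ayhy] -> 7 lines: zxmsp poz zjvf okk ayhy mhg dolcn
Hunk 5: at line 1 remove [zjvf,okk,ayhy] add [gvxi,mqxll] -> 6 lines: zxmsp poz gvxi mqxll mhg dolcn
Final line 3: gvxi

Answer: gvxi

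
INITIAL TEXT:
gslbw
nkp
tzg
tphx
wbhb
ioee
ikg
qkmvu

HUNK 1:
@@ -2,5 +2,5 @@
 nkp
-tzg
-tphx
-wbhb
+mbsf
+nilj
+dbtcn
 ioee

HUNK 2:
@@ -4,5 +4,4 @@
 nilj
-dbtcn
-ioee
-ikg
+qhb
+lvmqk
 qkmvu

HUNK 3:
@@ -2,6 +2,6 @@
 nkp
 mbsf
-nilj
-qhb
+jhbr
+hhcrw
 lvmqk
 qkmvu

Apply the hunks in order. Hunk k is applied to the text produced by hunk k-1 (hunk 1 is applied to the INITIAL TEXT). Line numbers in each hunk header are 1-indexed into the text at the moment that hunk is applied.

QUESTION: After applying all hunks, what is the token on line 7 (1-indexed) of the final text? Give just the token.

Hunk 1: at line 2 remove [tzg,tphx,wbhb] add [mbsf,nilj,dbtcn] -> 8 lines: gslbw nkp mbsf nilj dbtcn ioee ikg qkmvu
Hunk 2: at line 4 remove [dbtcn,ioee,ikg] add [qhb,lvmqk] -> 7 lines: gslbw nkp mbsf nilj qhb lvmqk qkmvu
Hunk 3: at line 2 remove [nilj,qhb] add [jhbr,hhcrw] -> 7 lines: gslbw nkp mbsf jhbr hhcrw lvmqk qkmvu
Final line 7: qkmvu

Answer: qkmvu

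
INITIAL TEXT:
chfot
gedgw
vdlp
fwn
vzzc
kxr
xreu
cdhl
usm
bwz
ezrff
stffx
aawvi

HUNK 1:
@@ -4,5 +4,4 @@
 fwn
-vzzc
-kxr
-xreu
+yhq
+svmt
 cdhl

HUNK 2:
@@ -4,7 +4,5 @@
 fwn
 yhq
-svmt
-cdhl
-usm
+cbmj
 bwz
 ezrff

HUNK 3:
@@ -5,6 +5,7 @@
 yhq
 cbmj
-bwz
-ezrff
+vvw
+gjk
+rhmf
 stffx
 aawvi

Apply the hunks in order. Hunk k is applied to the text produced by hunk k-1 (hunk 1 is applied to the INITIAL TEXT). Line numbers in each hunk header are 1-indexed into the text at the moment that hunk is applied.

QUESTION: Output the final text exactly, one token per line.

Hunk 1: at line 4 remove [vzzc,kxr,xreu] add [yhq,svmt] -> 12 lines: chfot gedgw vdlp fwn yhq svmt cdhl usm bwz ezrff stffx aawvi
Hunk 2: at line 4 remove [svmt,cdhl,usm] add [cbmj] -> 10 lines: chfot gedgw vdlp fwn yhq cbmj bwz ezrff stffx aawvi
Hunk 3: at line 5 remove [bwz,ezrff] add [vvw,gjk,rhmf] -> 11 lines: chfot gedgw vdlp fwn yhq cbmj vvw gjk rhmf stffx aawvi

Answer: chfot
gedgw
vdlp
fwn
yhq
cbmj
vvw
gjk
rhmf
stffx
aawvi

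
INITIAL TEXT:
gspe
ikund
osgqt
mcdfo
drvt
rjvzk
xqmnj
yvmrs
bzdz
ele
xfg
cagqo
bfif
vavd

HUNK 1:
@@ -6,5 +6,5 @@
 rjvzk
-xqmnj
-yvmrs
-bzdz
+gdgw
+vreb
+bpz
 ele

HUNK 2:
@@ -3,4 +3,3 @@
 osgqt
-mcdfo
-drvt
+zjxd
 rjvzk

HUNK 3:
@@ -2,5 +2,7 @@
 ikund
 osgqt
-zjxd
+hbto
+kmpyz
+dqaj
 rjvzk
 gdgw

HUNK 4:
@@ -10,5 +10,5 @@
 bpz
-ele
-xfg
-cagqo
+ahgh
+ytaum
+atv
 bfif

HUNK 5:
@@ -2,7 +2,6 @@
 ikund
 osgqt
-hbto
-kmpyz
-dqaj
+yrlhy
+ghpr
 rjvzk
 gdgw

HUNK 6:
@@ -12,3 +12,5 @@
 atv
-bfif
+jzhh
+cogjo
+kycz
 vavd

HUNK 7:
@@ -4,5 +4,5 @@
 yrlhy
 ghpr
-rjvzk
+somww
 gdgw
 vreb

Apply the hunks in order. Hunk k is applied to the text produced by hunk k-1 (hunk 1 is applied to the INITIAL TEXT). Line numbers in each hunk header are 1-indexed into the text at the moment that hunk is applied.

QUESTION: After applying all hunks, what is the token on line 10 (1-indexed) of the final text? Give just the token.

Answer: ahgh

Derivation:
Hunk 1: at line 6 remove [xqmnj,yvmrs,bzdz] add [gdgw,vreb,bpz] -> 14 lines: gspe ikund osgqt mcdfo drvt rjvzk gdgw vreb bpz ele xfg cagqo bfif vavd
Hunk 2: at line 3 remove [mcdfo,drvt] add [zjxd] -> 13 lines: gspe ikund osgqt zjxd rjvzk gdgw vreb bpz ele xfg cagqo bfif vavd
Hunk 3: at line 2 remove [zjxd] add [hbto,kmpyz,dqaj] -> 15 lines: gspe ikund osgqt hbto kmpyz dqaj rjvzk gdgw vreb bpz ele xfg cagqo bfif vavd
Hunk 4: at line 10 remove [ele,xfg,cagqo] add [ahgh,ytaum,atv] -> 15 lines: gspe ikund osgqt hbto kmpyz dqaj rjvzk gdgw vreb bpz ahgh ytaum atv bfif vavd
Hunk 5: at line 2 remove [hbto,kmpyz,dqaj] add [yrlhy,ghpr] -> 14 lines: gspe ikund osgqt yrlhy ghpr rjvzk gdgw vreb bpz ahgh ytaum atv bfif vavd
Hunk 6: at line 12 remove [bfif] add [jzhh,cogjo,kycz] -> 16 lines: gspe ikund osgqt yrlhy ghpr rjvzk gdgw vreb bpz ahgh ytaum atv jzhh cogjo kycz vavd
Hunk 7: at line 4 remove [rjvzk] add [somww] -> 16 lines: gspe ikund osgqt yrlhy ghpr somww gdgw vreb bpz ahgh ytaum atv jzhh cogjo kycz vavd
Final line 10: ahgh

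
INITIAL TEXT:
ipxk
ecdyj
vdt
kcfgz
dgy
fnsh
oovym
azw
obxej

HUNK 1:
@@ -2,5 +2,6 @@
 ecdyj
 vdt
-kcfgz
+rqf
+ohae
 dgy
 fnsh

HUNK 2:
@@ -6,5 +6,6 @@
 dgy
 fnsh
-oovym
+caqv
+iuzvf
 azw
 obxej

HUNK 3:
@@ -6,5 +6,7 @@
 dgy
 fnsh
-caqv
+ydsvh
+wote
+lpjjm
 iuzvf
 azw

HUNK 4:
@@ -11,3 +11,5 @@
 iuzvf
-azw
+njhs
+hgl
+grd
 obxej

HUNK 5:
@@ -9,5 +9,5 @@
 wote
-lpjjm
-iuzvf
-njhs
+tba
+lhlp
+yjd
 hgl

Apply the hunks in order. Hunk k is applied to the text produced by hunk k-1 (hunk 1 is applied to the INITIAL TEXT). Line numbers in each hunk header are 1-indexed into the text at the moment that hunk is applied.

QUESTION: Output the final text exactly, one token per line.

Hunk 1: at line 2 remove [kcfgz] add [rqf,ohae] -> 10 lines: ipxk ecdyj vdt rqf ohae dgy fnsh oovym azw obxej
Hunk 2: at line 6 remove [oovym] add [caqv,iuzvf] -> 11 lines: ipxk ecdyj vdt rqf ohae dgy fnsh caqv iuzvf azw obxej
Hunk 3: at line 6 remove [caqv] add [ydsvh,wote,lpjjm] -> 13 lines: ipxk ecdyj vdt rqf ohae dgy fnsh ydsvh wote lpjjm iuzvf azw obxej
Hunk 4: at line 11 remove [azw] add [njhs,hgl,grd] -> 15 lines: ipxk ecdyj vdt rqf ohae dgy fnsh ydsvh wote lpjjm iuzvf njhs hgl grd obxej
Hunk 5: at line 9 remove [lpjjm,iuzvf,njhs] add [tba,lhlp,yjd] -> 15 lines: ipxk ecdyj vdt rqf ohae dgy fnsh ydsvh wote tba lhlp yjd hgl grd obxej

Answer: ipxk
ecdyj
vdt
rqf
ohae
dgy
fnsh
ydsvh
wote
tba
lhlp
yjd
hgl
grd
obxej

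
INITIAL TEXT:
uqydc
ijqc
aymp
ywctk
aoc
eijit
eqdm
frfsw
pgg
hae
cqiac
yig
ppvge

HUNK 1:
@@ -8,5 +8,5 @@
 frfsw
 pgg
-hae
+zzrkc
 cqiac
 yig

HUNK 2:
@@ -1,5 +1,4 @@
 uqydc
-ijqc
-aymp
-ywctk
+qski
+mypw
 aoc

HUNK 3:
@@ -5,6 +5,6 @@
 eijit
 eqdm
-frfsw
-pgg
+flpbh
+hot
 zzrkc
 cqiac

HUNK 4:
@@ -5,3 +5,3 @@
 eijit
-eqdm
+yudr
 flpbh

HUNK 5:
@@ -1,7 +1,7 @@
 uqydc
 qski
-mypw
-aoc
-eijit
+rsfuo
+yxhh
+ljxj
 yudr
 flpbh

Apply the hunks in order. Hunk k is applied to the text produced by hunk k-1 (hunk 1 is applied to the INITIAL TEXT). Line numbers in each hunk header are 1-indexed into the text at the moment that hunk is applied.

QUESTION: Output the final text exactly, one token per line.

Answer: uqydc
qski
rsfuo
yxhh
ljxj
yudr
flpbh
hot
zzrkc
cqiac
yig
ppvge

Derivation:
Hunk 1: at line 8 remove [hae] add [zzrkc] -> 13 lines: uqydc ijqc aymp ywctk aoc eijit eqdm frfsw pgg zzrkc cqiac yig ppvge
Hunk 2: at line 1 remove [ijqc,aymp,ywctk] add [qski,mypw] -> 12 lines: uqydc qski mypw aoc eijit eqdm frfsw pgg zzrkc cqiac yig ppvge
Hunk 3: at line 5 remove [frfsw,pgg] add [flpbh,hot] -> 12 lines: uqydc qski mypw aoc eijit eqdm flpbh hot zzrkc cqiac yig ppvge
Hunk 4: at line 5 remove [eqdm] add [yudr] -> 12 lines: uqydc qski mypw aoc eijit yudr flpbh hot zzrkc cqiac yig ppvge
Hunk 5: at line 1 remove [mypw,aoc,eijit] add [rsfuo,yxhh,ljxj] -> 12 lines: uqydc qski rsfuo yxhh ljxj yudr flpbh hot zzrkc cqiac yig ppvge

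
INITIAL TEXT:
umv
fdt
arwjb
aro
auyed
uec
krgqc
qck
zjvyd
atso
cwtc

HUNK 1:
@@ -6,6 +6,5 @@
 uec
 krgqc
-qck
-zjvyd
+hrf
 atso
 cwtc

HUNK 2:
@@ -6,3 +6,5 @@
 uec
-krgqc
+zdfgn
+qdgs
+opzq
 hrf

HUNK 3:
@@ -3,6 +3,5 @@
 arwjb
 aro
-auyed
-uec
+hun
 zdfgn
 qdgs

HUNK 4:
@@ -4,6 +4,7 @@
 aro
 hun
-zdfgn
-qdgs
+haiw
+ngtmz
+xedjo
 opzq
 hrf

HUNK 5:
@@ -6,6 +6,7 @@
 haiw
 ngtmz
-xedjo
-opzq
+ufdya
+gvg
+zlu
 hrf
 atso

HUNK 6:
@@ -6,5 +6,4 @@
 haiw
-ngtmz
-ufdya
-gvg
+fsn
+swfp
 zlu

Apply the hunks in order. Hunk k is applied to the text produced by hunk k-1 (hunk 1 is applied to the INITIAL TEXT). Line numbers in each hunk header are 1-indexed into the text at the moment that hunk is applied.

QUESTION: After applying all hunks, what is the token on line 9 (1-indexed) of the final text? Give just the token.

Answer: zlu

Derivation:
Hunk 1: at line 6 remove [qck,zjvyd] add [hrf] -> 10 lines: umv fdt arwjb aro auyed uec krgqc hrf atso cwtc
Hunk 2: at line 6 remove [krgqc] add [zdfgn,qdgs,opzq] -> 12 lines: umv fdt arwjb aro auyed uec zdfgn qdgs opzq hrf atso cwtc
Hunk 3: at line 3 remove [auyed,uec] add [hun] -> 11 lines: umv fdt arwjb aro hun zdfgn qdgs opzq hrf atso cwtc
Hunk 4: at line 4 remove [zdfgn,qdgs] add [haiw,ngtmz,xedjo] -> 12 lines: umv fdt arwjb aro hun haiw ngtmz xedjo opzq hrf atso cwtc
Hunk 5: at line 6 remove [xedjo,opzq] add [ufdya,gvg,zlu] -> 13 lines: umv fdt arwjb aro hun haiw ngtmz ufdya gvg zlu hrf atso cwtc
Hunk 6: at line 6 remove [ngtmz,ufdya,gvg] add [fsn,swfp] -> 12 lines: umv fdt arwjb aro hun haiw fsn swfp zlu hrf atso cwtc
Final line 9: zlu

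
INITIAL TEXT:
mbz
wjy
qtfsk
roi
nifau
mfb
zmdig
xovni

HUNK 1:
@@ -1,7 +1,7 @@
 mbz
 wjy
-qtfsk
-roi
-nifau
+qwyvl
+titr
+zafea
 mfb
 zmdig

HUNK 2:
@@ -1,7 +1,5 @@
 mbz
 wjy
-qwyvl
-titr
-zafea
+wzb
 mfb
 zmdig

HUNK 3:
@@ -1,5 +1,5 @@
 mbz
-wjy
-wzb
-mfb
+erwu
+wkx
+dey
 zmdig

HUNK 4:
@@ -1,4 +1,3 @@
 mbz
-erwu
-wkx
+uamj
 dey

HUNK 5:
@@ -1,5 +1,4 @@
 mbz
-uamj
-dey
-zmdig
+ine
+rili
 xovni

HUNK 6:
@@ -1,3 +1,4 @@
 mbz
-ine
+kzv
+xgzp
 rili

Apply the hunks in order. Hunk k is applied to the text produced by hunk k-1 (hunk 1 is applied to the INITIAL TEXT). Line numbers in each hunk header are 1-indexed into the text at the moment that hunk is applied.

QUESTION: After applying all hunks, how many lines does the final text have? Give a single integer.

Hunk 1: at line 1 remove [qtfsk,roi,nifau] add [qwyvl,titr,zafea] -> 8 lines: mbz wjy qwyvl titr zafea mfb zmdig xovni
Hunk 2: at line 1 remove [qwyvl,titr,zafea] add [wzb] -> 6 lines: mbz wjy wzb mfb zmdig xovni
Hunk 3: at line 1 remove [wjy,wzb,mfb] add [erwu,wkx,dey] -> 6 lines: mbz erwu wkx dey zmdig xovni
Hunk 4: at line 1 remove [erwu,wkx] add [uamj] -> 5 lines: mbz uamj dey zmdig xovni
Hunk 5: at line 1 remove [uamj,dey,zmdig] add [ine,rili] -> 4 lines: mbz ine rili xovni
Hunk 6: at line 1 remove [ine] add [kzv,xgzp] -> 5 lines: mbz kzv xgzp rili xovni
Final line count: 5

Answer: 5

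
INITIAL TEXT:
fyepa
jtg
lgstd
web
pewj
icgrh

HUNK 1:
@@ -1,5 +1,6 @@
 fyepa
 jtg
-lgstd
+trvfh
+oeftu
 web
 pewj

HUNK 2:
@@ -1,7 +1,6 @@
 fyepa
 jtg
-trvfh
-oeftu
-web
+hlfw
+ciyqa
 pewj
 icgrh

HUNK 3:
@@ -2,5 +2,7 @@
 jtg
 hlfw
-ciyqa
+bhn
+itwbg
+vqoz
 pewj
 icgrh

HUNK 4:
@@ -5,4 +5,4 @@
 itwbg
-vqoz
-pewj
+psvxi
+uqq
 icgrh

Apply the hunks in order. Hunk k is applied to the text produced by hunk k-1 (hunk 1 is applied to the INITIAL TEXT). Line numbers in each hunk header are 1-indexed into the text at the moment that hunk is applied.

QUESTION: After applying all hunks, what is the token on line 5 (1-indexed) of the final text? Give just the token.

Hunk 1: at line 1 remove [lgstd] add [trvfh,oeftu] -> 7 lines: fyepa jtg trvfh oeftu web pewj icgrh
Hunk 2: at line 1 remove [trvfh,oeftu,web] add [hlfw,ciyqa] -> 6 lines: fyepa jtg hlfw ciyqa pewj icgrh
Hunk 3: at line 2 remove [ciyqa] add [bhn,itwbg,vqoz] -> 8 lines: fyepa jtg hlfw bhn itwbg vqoz pewj icgrh
Hunk 4: at line 5 remove [vqoz,pewj] add [psvxi,uqq] -> 8 lines: fyepa jtg hlfw bhn itwbg psvxi uqq icgrh
Final line 5: itwbg

Answer: itwbg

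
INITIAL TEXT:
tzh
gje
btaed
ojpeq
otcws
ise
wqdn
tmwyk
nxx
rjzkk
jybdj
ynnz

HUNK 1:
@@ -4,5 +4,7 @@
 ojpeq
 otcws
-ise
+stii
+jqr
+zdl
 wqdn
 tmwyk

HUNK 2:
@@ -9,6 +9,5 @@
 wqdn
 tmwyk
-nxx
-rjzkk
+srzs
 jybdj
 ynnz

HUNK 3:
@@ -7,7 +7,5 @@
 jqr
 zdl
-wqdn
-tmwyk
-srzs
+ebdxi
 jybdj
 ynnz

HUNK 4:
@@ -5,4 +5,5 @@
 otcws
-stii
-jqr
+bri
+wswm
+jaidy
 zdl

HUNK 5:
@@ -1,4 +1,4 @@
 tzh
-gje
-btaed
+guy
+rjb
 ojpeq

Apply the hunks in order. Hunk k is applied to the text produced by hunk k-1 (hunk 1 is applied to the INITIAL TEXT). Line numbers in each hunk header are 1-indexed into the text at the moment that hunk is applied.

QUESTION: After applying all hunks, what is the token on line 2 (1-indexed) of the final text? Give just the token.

Hunk 1: at line 4 remove [ise] add [stii,jqr,zdl] -> 14 lines: tzh gje btaed ojpeq otcws stii jqr zdl wqdn tmwyk nxx rjzkk jybdj ynnz
Hunk 2: at line 9 remove [nxx,rjzkk] add [srzs] -> 13 lines: tzh gje btaed ojpeq otcws stii jqr zdl wqdn tmwyk srzs jybdj ynnz
Hunk 3: at line 7 remove [wqdn,tmwyk,srzs] add [ebdxi] -> 11 lines: tzh gje btaed ojpeq otcws stii jqr zdl ebdxi jybdj ynnz
Hunk 4: at line 5 remove [stii,jqr] add [bri,wswm,jaidy] -> 12 lines: tzh gje btaed ojpeq otcws bri wswm jaidy zdl ebdxi jybdj ynnz
Hunk 5: at line 1 remove [gje,btaed] add [guy,rjb] -> 12 lines: tzh guy rjb ojpeq otcws bri wswm jaidy zdl ebdxi jybdj ynnz
Final line 2: guy

Answer: guy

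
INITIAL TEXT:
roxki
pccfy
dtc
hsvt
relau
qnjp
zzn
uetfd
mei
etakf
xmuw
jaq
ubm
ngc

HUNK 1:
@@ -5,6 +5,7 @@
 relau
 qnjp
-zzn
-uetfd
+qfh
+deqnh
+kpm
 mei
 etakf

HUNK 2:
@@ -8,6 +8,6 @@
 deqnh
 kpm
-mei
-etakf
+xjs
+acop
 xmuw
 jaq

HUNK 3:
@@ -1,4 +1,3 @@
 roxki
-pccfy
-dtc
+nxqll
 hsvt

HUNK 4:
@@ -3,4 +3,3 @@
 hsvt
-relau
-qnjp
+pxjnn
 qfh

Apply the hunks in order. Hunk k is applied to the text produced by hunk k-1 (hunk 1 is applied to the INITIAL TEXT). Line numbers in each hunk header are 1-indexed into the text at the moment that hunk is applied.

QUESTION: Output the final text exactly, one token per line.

Hunk 1: at line 5 remove [zzn,uetfd] add [qfh,deqnh,kpm] -> 15 lines: roxki pccfy dtc hsvt relau qnjp qfh deqnh kpm mei etakf xmuw jaq ubm ngc
Hunk 2: at line 8 remove [mei,etakf] add [xjs,acop] -> 15 lines: roxki pccfy dtc hsvt relau qnjp qfh deqnh kpm xjs acop xmuw jaq ubm ngc
Hunk 3: at line 1 remove [pccfy,dtc] add [nxqll] -> 14 lines: roxki nxqll hsvt relau qnjp qfh deqnh kpm xjs acop xmuw jaq ubm ngc
Hunk 4: at line 3 remove [relau,qnjp] add [pxjnn] -> 13 lines: roxki nxqll hsvt pxjnn qfh deqnh kpm xjs acop xmuw jaq ubm ngc

Answer: roxki
nxqll
hsvt
pxjnn
qfh
deqnh
kpm
xjs
acop
xmuw
jaq
ubm
ngc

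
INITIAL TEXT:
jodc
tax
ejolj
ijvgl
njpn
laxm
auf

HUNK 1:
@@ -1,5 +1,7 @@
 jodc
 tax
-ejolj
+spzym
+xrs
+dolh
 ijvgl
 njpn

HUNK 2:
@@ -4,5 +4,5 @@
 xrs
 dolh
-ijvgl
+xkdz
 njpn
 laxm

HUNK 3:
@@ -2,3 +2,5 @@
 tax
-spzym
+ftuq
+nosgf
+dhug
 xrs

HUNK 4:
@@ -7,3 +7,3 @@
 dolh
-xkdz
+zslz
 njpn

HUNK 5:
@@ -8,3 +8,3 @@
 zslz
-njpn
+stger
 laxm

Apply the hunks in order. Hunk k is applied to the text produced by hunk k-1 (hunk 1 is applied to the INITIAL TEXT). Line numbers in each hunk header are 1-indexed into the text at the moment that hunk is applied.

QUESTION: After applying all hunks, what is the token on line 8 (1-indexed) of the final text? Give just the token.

Hunk 1: at line 1 remove [ejolj] add [spzym,xrs,dolh] -> 9 lines: jodc tax spzym xrs dolh ijvgl njpn laxm auf
Hunk 2: at line 4 remove [ijvgl] add [xkdz] -> 9 lines: jodc tax spzym xrs dolh xkdz njpn laxm auf
Hunk 3: at line 2 remove [spzym] add [ftuq,nosgf,dhug] -> 11 lines: jodc tax ftuq nosgf dhug xrs dolh xkdz njpn laxm auf
Hunk 4: at line 7 remove [xkdz] add [zslz] -> 11 lines: jodc tax ftuq nosgf dhug xrs dolh zslz njpn laxm auf
Hunk 5: at line 8 remove [njpn] add [stger] -> 11 lines: jodc tax ftuq nosgf dhug xrs dolh zslz stger laxm auf
Final line 8: zslz

Answer: zslz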